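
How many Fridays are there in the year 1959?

52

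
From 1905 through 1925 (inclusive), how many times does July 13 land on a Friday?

3

Day of week of July 13 in each year:
1905: Thu, 1906: Fri ✓, 1907: Sat, 1908: Mon, 1909: Tue, 1910: Wed, 1911: Thu, 1912: Sat, 1913: Sun, 1914: Mon, 1915: Tue, 1916: Thu, 1917: Fri ✓, 1918: Sat, 1919: Sun, 1920: Tue, 1921: Wed, 1922: Thu, 1923: Fri ✓, 1924: Sun, 1925: Mon
Fridays: 1906, 1917, 1923.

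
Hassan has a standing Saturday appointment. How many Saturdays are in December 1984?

5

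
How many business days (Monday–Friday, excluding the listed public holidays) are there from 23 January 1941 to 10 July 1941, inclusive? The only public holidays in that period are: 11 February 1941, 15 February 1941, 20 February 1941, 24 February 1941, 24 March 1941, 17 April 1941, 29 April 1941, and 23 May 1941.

23 January 1941 is a Thursday.
From 23 January 1941 to 10 July 1941 is 169 days inclusive.
169 = 7 × 24 + 1, so there are 24 full weeks plus 1 extra day.
Each full week contributes 5 weekdays (Mon–Fri): 24 × 5 = 120.
The 1 extra day is Thursday — 1 of them qualifies.
Total: 120 + 1 = 121.
Holidays: 11 February 1941 (Tue); 15 February 1941 (Sat); 20 February 1941 (Thu); 24 February 1941 (Mon); 24 March 1941 (Mon); 17 April 1941 (Thu); 29 April 1941 (Tue); 23 May 1941 (Fri).
7 of the 8 holidays fall on weekdays; the rest are weekends and were already excluded.
Business days: 121 − 7 = 114.

114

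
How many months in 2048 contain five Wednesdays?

5

A month has five Wednesdays exactly when Wednesday falls within its first (length − 28) days.
Jan: 31 days, starts Wed → 5 of Wed, Thu, Fri ✓
Feb: 29 days, starts Sat → 5 of Sat
Mar: 31 days, starts Sun → 5 of Sun, Mon, Tue
Apr: 30 days, starts Wed → 5 of Wed, Thu ✓
May: 31 days, starts Fri → 5 of Fri, Sat, Sun
Jun: 30 days, starts Mon → 5 of Mon, Tue
Jul: 31 days, starts Wed → 5 of Wed, Thu, Fri ✓
Aug: 31 days, starts Sat → 5 of Sat, Sun, Mon
Sep: 30 days, starts Tue → 5 of Tue, Wed ✓
Oct: 31 days, starts Thu → 5 of Thu, Fri, Sat
Nov: 30 days, starts Sun → 5 of Sun, Mon
Dec: 31 days, starts Tue → 5 of Tue, Wed, Thu ✓
Months with five Wednesdays: Jan, Apr, Jul, Sep, Dec.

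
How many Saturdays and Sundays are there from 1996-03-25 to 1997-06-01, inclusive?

1996-03-25 is a Monday.
The range spans 434 days (inclusive of both endpoints).
434 = 7 × 62, so the span is exactly 62 full weeks.
Each full week contributes 2 weekend days (Sat, Sun): 62 × 2 = 124.

124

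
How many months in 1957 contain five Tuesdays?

A month has five Tuesdays exactly when Tuesday falls within its first (length − 28) days.
Jan: 31 days, starts Tue → 5 of Tue, Wed, Thu ✓
Feb: 28 days, starts Fri → 5 of (none)
Mar: 31 days, starts Fri → 5 of Fri, Sat, Sun
Apr: 30 days, starts Mon → 5 of Mon, Tue ✓
May: 31 days, starts Wed → 5 of Wed, Thu, Fri
Jun: 30 days, starts Sat → 5 of Sat, Sun
Jul: 31 days, starts Mon → 5 of Mon, Tue, Wed ✓
Aug: 31 days, starts Thu → 5 of Thu, Fri, Sat
Sep: 30 days, starts Sun → 5 of Sun, Mon
Oct: 31 days, starts Tue → 5 of Tue, Wed, Thu ✓
Nov: 30 days, starts Fri → 5 of Fri, Sat
Dec: 31 days, starts Sun → 5 of Sun, Mon, Tue ✓
Months with five Tuesdays: Jan, Apr, Jul, Oct, Dec.

5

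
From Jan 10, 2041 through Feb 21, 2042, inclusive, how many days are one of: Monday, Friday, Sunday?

Jan 10, 2041 is a Thursday.
From Jan 10, 2041 to Feb 21, 2042 is 408 days inclusive.
408 = 7 × 58 + 2, so there are 58 full weeks plus 2 extra days.
Each full week contributes 3 days from the set (Mon, Fri, Sun): 58 × 3 = 174.
The 2 extra days are Thursday, Friday — 1 of them qualifies.
Total: 174 + 1 = 175.

175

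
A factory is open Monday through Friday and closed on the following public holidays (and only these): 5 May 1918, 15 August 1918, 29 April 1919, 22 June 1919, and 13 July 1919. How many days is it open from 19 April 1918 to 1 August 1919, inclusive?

334

19 April 1918 is a Friday.
The range spans 470 days (inclusive of both endpoints).
470 = 7 × 67 + 1, so there are 67 full weeks plus 1 extra day.
Each full week contributes 5 weekdays (Mon–Fri): 67 × 5 = 335.
The 1 extra day is Friday — 1 of them qualifies.
Total: 335 + 1 = 336.
Holidays: 5 May 1918 (Sun); 15 August 1918 (Thu); 29 April 1919 (Tue); 22 June 1919 (Sun); 13 July 1919 (Sun).
2 of the 5 holidays fall on weekdays; the rest are weekends and were already excluded.
Business days: 336 − 2 = 334.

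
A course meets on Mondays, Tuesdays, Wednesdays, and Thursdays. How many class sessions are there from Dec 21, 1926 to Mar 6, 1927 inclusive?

43

Dec 21, 1926 is a Tuesday.
That's 76 days from start to end, counting both.
76 = 7 × 10 + 6, so there are 10 full weeks plus 6 extra days.
Each full week contributes 4 days from the set (Mon, Tue, Wed, Thu): 10 × 4 = 40.
The 6 extra days are Tue, Wed, Thu, Fri, Sat, Sun — 3 of them qualify.
Total: 40 + 3 = 43.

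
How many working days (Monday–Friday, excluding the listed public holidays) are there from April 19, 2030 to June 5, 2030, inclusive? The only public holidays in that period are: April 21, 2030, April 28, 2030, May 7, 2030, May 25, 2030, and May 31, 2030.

32

April 19, 2030 is a Friday.
That's 48 days from start to end, counting both.
48 = 7 × 6 + 6, so there are 6 full weeks plus 6 extra days.
Each full week contributes 5 weekdays (Mon–Fri): 6 × 5 = 30.
The 6 extra days are Friday, Saturday, Sunday, Monday, Tuesday, Wednesday — 4 of them qualify.
Total: 30 + 4 = 34.
Holidays: April 21, 2030 (Sun); April 28, 2030 (Sun); May 7, 2030 (Tue); May 25, 2030 (Sat); May 31, 2030 (Fri).
2 of the 5 holidays fall on weekdays; the rest are weekends and were already excluded.
Business days: 34 − 2 = 32.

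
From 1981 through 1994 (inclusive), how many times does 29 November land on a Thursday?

2

Day of week of November 29 in each year:
1981: Sun, 1982: Mon, 1983: Tue, 1984: Thu ✓, 1985: Fri, 1986: Sat, 1987: Sun, 1988: Tue, 1989: Wed, 1990: Thu ✓, 1991: Fri, 1992: Sun, 1993: Mon, 1994: Tue
Thursdays: 1984, 1990.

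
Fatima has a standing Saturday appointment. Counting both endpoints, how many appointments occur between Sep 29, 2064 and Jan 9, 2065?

14 Saturdays

Sep 29, 2064 is a Monday.
That's 103 days from start to end, counting both.
103 = 7 × 14 + 5, so there are 14 full weeks plus 5 extra days.
Each full week contributes one Saturday: 14 so far.
The 5 extra days are Monday, Tuesday, Wednesday, Thursday, Friday — none qualify.
Total: 14 + 0 = 14.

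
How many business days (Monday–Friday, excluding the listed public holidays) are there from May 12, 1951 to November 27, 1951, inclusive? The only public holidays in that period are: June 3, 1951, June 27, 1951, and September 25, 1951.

140

May 12, 1951 is a Saturday.
The range spans 200 days (inclusive of both endpoints).
200 = 7 × 28 + 4, so there are 28 full weeks plus 4 extra days.
Each full week contributes 5 weekdays (Mon–Fri): 28 × 5 = 140.
The 4 extra days are Saturday, Sunday, Monday, Tuesday — 2 of them qualify.
Total: 140 + 2 = 142.
Holidays: June 3, 1951 (Sun); June 27, 1951 (Wed); September 25, 1951 (Tue).
2 of the 3 holidays fall on weekdays; the rest are weekends and were already excluded.
Business days: 142 − 2 = 140.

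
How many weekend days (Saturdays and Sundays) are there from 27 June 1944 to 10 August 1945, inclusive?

116

27 June 1944 is a Tuesday.
From 27 June 1944 to 10 August 1945 is 410 days inclusive.
410 = 7 × 58 + 4, so there are 58 full weeks plus 4 extra days.
Each full week contributes 2 weekend days (Sat, Sun): 58 × 2 = 116.
The 4 extra days are Tuesday, Wednesday, Thursday, Friday — none qualify.
Total: 116 + 0 = 116.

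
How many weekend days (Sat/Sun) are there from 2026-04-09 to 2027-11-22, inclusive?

170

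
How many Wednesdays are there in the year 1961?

1961-01-01 is a Sunday.
The range spans 365 days (inclusive of both endpoints).
365 = 7 × 52 + 1, so there are 52 full weeks plus 1 extra day.
Each full week contributes one Wednesday: 52 so far.
The 1 extra day is Sunday — none qualify.
Total: 52 + 0 = 52.

52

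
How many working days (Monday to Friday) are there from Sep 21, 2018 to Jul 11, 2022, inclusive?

Sep 21, 2018 is a Friday.
That's 1390 days from start to end, counting both.
1390 = 7 × 198 + 4, so there are 198 full weeks plus 4 extra days.
Each full week contributes 5 weekdays (Mon–Fri): 198 × 5 = 990.
The 4 extra days are Friday, Saturday, Sunday, Monday — 2 of them qualify.
Total: 990 + 2 = 992.

992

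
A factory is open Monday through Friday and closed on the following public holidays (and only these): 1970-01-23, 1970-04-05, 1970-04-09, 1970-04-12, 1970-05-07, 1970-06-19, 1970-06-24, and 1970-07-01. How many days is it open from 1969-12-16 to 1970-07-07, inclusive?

140 working days

1969-12-16 is a Tuesday.
The range spans 204 days (inclusive of both endpoints).
204 = 7 × 29 + 1, so there are 29 full weeks plus 1 extra day.
Each full week contributes 5 weekdays (Mon–Fri): 29 × 5 = 145.
The 1 extra day is Tue — 1 of them qualifies.
Total: 145 + 1 = 146.
Holidays: 1970-01-23 (Fri); 1970-04-05 (Sun); 1970-04-09 (Thu); 1970-04-12 (Sun); 1970-05-07 (Thu); 1970-06-19 (Fri); 1970-06-24 (Wed); 1970-07-01 (Wed).
6 of the 8 holidays fall on weekdays; the rest are weekends and were already excluded.
Business days: 146 − 6 = 140.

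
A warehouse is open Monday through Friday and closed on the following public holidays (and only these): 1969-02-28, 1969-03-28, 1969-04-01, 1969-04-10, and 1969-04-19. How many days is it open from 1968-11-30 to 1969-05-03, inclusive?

106

1968-11-30 is a Saturday.
From 1968-11-30 to 1969-05-03 is 155 days inclusive.
155 = 7 × 22 + 1, so there are 22 full weeks plus 1 extra day.
Each full week contributes 5 weekdays (Mon–Fri): 22 × 5 = 110.
The 1 extra day is Saturday — none qualify.
Total: 110 + 0 = 110.
Holidays: 1969-02-28 (Fri); 1969-03-28 (Fri); 1969-04-01 (Tue); 1969-04-10 (Thu); 1969-04-19 (Sat).
4 of the 5 holidays fall on weekdays; the rest are weekends and were already excluded.
Business days: 110 − 4 = 106.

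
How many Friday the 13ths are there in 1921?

The 13th falls on a Friday when the month's 13th has weekday Fri.
Jan 13 is Thu; Feb 13 is Sun; Mar 13 is Sun; Apr 13 is Wed; May 13 is Fri ✓; Jun 13 is Mon; Jul 13 is Wed; Aug 13 is Sat; Sep 13 is Tue; Oct 13 is Thu; Nov 13 is Sun; Dec 13 is Tue.
Friday the 13ths: May.

1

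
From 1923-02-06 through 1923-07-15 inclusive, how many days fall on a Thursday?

23 Thursdays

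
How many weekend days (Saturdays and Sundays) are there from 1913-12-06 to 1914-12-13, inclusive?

1913-12-06 is a Saturday.
From 1913-12-06 to 1914-12-13 is 373 days inclusive.
373 = 7 × 53 + 2, so there are 53 full weeks plus 2 extra days.
Each full week contributes 2 weekend days (Sat, Sun): 53 × 2 = 106.
The 2 extra days are Sat, Sun — 2 of them qualify.
Total: 106 + 2 = 108.

108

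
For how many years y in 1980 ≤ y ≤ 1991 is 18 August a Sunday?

Day of week of August 18 in each year:
1980: Mon, 1981: Tue, 1982: Wed, 1983: Thu, 1984: Sat, 1985: Sun ✓, 1986: Mon, 1987: Tue, 1988: Thu, 1989: Fri, 1990: Sat, 1991: Sun ✓
Sundays: 1985, 1991.

2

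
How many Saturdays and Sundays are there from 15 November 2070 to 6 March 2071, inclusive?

32

15 November 2070 is a Saturday.
The range spans 112 days (inclusive of both endpoints).
112 = 7 × 16, so the span is exactly 16 full weeks.
Each full week contributes 2 weekend days (Sat, Sun): 16 × 2 = 32.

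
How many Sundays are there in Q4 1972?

1972-10-01 is a Sunday.
From 1972-10-01 to 1972-12-31 is 92 days inclusive.
92 = 7 × 13 + 1, so there are 13 full weeks plus 1 extra day.
Each full week contributes one Sunday: 13 so far.
The 1 extra day is Sunday — 1 of them qualifies.
Total: 13 + 1 = 14.

14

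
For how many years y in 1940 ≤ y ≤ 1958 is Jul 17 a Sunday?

Day of week of July 17 in each year:
1940: Wed, 1941: Thu, 1942: Fri, 1943: Sat, 1944: Mon, 1945: Tue, 1946: Wed, 1947: Thu, 1948: Sat, 1949: Sun ✓, 1950: Mon, 1951: Tue, 1952: Thu, 1953: Fri, 1954: Sat, 1955: Sun ✓, 1956: Tue, 1957: Wed, 1958: Thu
Sundays: 1949, 1955.

2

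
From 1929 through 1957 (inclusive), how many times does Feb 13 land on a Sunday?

Day of week of February 13 in each year:
1929: Wed, 1930: Thu, 1931: Fri, 1932: Sat, 1933: Mon, 1934: Tue, 1935: Wed, 1936: Thu, 1937: Sat, 1938: Sun ✓, 1939: Mon, 1940: Tue, 1941: Thu, 1942: Fri, 1943: Sat, 1944: Sun ✓, 1945: Tue, 1946: Wed, 1947: Thu, 1948: Fri, 1949: Sun ✓, 1950: Mon, 1951: Tue, 1952: Wed, 1953: Fri, 1954: Sat, 1955: Sun ✓, 1956: Mon, 1957: Wed
Sundays: 1938, 1944, 1949, 1955.

4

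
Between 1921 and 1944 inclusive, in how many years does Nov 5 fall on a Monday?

3

Day of week of November 5 in each year:
1921: Sat, 1922: Sun, 1923: Mon ✓, 1924: Wed, 1925: Thu, 1926: Fri, 1927: Sat, 1928: Mon ✓, 1929: Tue, 1930: Wed, 1931: Thu, 1932: Sat, 1933: Sun, 1934: Mon ✓, 1935: Tue, 1936: Thu, 1937: Fri, 1938: Sat, 1939: Sun, 1940: Tue, 1941: Wed, 1942: Thu, 1943: Fri, 1944: Sun
Mondays: 1923, 1928, 1934.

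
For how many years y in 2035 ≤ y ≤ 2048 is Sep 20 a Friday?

Day of week of September 20 in each year:
2035: Thu, 2036: Sat, 2037: Sun, 2038: Mon, 2039: Tue, 2040: Thu, 2041: Fri ✓, 2042: Sat, 2043: Sun, 2044: Tue, 2045: Wed, 2046: Thu, 2047: Fri ✓, 2048: Sun
Fridays: 2041, 2047.

2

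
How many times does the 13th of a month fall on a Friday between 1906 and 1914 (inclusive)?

16

Friday-the-13ths by year:
1906: Apr, Jul
1907: Sep, Dec
1908: Mar, Nov
1909: Aug
1910: May
1911: Jan, Oct
1912: Sep, Dec
1913: Jun
1914: Feb, Mar, Nov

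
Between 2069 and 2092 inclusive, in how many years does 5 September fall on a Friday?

Day of week of September 5 in each year:
2069: Thu, 2070: Fri ✓, 2071: Sat, 2072: Mon, 2073: Tue, 2074: Wed, 2075: Thu, 2076: Sat, 2077: Sun, 2078: Mon, 2079: Tue, 2080: Thu, 2081: Fri ✓, 2082: Sat, 2083: Sun, 2084: Tue, 2085: Wed, 2086: Thu, 2087: Fri ✓, 2088: Sun, 2089: Mon, 2090: Tue, 2091: Wed, 2092: Fri ✓
Fridays: 2070, 2081, 2087, 2092.

4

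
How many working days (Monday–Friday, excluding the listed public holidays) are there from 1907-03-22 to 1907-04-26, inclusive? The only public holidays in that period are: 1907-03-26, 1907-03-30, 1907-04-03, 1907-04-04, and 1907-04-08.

22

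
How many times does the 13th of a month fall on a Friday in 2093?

3

The 13th falls on a Friday when the month's 13th has weekday Fri.
Jan 13 is Tue; Feb 13 is Fri ✓; Mar 13 is Fri ✓; Apr 13 is Mon; May 13 is Wed; Jun 13 is Sat; Jul 13 is Mon; Aug 13 is Thu; Sep 13 is Sun; Oct 13 is Tue; Nov 13 is Fri ✓; Dec 13 is Sun.
Friday the 13ths: Feb, Mar, Nov.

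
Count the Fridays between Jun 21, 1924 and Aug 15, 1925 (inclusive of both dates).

Jun 21, 1924 is a Saturday.
From Jun 21, 1924 to Aug 15, 1925 is 421 days inclusive.
421 = 7 × 60 + 1, so there are 60 full weeks plus 1 extra day.
Each full week contributes one Friday: 60 so far.
The 1 extra day is Saturday — none qualify.
Total: 60 + 0 = 60.

60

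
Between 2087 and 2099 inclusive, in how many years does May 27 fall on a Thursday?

Day of week of May 27 in each year:
2087: Tue, 2088: Thu ✓, 2089: Fri, 2090: Sat, 2091: Sun, 2092: Tue, 2093: Wed, 2094: Thu ✓, 2095: Fri, 2096: Sun, 2097: Mon, 2098: Tue, 2099: Wed
Thursdays: 2088, 2094.

2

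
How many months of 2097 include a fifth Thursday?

4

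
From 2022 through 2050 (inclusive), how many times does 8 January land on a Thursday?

Day of week of January 8 in each year:
2022: Sat, 2023: Sun, 2024: Mon, 2025: Wed, 2026: Thu ✓, 2027: Fri, 2028: Sat, 2029: Mon, 2030: Tue, 2031: Wed, 2032: Thu ✓, 2033: Sat, 2034: Sun, 2035: Mon, 2036: Tue, 2037: Thu ✓, 2038: Fri, 2039: Sat, 2040: Sun, 2041: Tue, 2042: Wed, 2043: Thu ✓, 2044: Fri, 2045: Sun, 2046: Mon, 2047: Tue, 2048: Wed, 2049: Fri, 2050: Sat
Thursdays: 2026, 2032, 2037, 2043.

4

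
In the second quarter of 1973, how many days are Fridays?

13

April 1, 1973 is a Sunday.
The range spans 91 days (inclusive of both endpoints).
91 = 7 × 13, so the span is exactly 13 full weeks.
Each full week contributes one Friday: 13 so far.
Total: 13.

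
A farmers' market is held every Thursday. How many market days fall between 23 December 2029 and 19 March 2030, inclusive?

23 December 2029 is a Sunday.
The range spans 87 days (inclusive of both endpoints).
87 = 7 × 12 + 3, so there are 12 full weeks plus 3 extra days.
Each full week contributes one Thursday: 12 so far.
The 3 extra days are Sunday, Monday, Tuesday — none qualify.
Total: 12 + 0 = 12.

12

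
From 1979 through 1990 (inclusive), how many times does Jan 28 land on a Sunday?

2

Day of week of January 28 in each year:
1979: Sun ✓, 1980: Mon, 1981: Wed, 1982: Thu, 1983: Fri, 1984: Sat, 1985: Mon, 1986: Tue, 1987: Wed, 1988: Thu, 1989: Sat, 1990: Sun ✓
Sundays: 1979, 1990.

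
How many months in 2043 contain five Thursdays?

A month has five Thursdays exactly when Thursday falls within its first (length − 28) days.
Jan: 31 days, starts Thu → 5 of Thu, Fri, Sat ✓
Feb: 28 days, starts Sun → 5 of (none)
Mar: 31 days, starts Sun → 5 of Sun, Mon, Tue
Apr: 30 days, starts Wed → 5 of Wed, Thu ✓
May: 31 days, starts Fri → 5 of Fri, Sat, Sun
Jun: 30 days, starts Mon → 5 of Mon, Tue
Jul: 31 days, starts Wed → 5 of Wed, Thu, Fri ✓
Aug: 31 days, starts Sat → 5 of Sat, Sun, Mon
Sep: 30 days, starts Tue → 5 of Tue, Wed
Oct: 31 days, starts Thu → 5 of Thu, Fri, Sat ✓
Nov: 30 days, starts Sun → 5 of Sun, Mon
Dec: 31 days, starts Tue → 5 of Tue, Wed, Thu ✓
Months with five Thursdays: Jan, Apr, Jul, Oct, Dec.

5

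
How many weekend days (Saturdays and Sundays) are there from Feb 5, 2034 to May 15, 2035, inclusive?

Feb 5, 2034 is a Sunday.
The range spans 465 days (inclusive of both endpoints).
465 = 7 × 66 + 3, so there are 66 full weeks plus 3 extra days.
Each full week contributes 2 weekend days (Sat, Sun): 66 × 2 = 132.
The 3 extra days are Sun, Mon, Tue — 1 of them qualifies.
Total: 132 + 1 = 133.

133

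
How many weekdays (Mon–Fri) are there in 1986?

1 January 1986 is a Wednesday.
From 1 January 1986 to 31 December 1986 is 365 days inclusive.
365 = 7 × 52 + 1, so there are 52 full weeks plus 1 extra day.
Each full week contributes 5 weekdays (Mon–Fri): 52 × 5 = 260.
The 1 extra day is Wed — 1 of them qualifies.
Total: 260 + 1 = 261.

261 weekdays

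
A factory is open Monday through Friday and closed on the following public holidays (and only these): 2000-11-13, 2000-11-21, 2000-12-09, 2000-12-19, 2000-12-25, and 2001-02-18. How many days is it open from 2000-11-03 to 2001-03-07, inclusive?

2000-11-03 is a Friday.
That's 125 days from start to end, counting both.
125 = 7 × 17 + 6, so there are 17 full weeks plus 6 extra days.
Each full week contributes 5 weekdays (Mon–Fri): 17 × 5 = 85.
The 6 extra days are Friday, Saturday, Sunday, Monday, Tuesday, Wednesday — 4 of them qualify.
Total: 85 + 4 = 89.
Holidays: 2000-11-13 (Mon); 2000-11-21 (Tue); 2000-12-09 (Sat); 2000-12-19 (Tue); 2000-12-25 (Mon); 2001-02-18 (Sun).
4 of the 6 holidays fall on weekdays; the rest are weekends and were already excluded.
Business days: 89 − 4 = 85.

85 working days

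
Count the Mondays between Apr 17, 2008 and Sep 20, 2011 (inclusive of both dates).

179 Mondays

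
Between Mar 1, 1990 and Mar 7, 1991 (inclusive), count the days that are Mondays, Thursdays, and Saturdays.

160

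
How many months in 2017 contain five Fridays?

4

A month has five Fridays exactly when Friday falls within its first (length − 28) days.
Jan: 31 days, starts Sun → 5 of Sun, Mon, Tue
Feb: 28 days, starts Wed → 5 of (none)
Mar: 31 days, starts Wed → 5 of Wed, Thu, Fri ✓
Apr: 30 days, starts Sat → 5 of Sat, Sun
May: 31 days, starts Mon → 5 of Mon, Tue, Wed
Jun: 30 days, starts Thu → 5 of Thu, Fri ✓
Jul: 31 days, starts Sat → 5 of Sat, Sun, Mon
Aug: 31 days, starts Tue → 5 of Tue, Wed, Thu
Sep: 30 days, starts Fri → 5 of Fri, Sat ✓
Oct: 31 days, starts Sun → 5 of Sun, Mon, Tue
Nov: 30 days, starts Wed → 5 of Wed, Thu
Dec: 31 days, starts Fri → 5 of Fri, Sat, Sun ✓
Months with five Fridays: Mar, Jun, Sep, Dec.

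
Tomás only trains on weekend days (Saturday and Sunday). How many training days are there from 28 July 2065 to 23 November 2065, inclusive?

28 July 2065 is a Tuesday.
The range spans 119 days (inclusive of both endpoints).
119 = 7 × 17, so the span is exactly 17 full weeks.
Each full week contributes 2 weekend days (Sat, Sun): 17 × 2 = 34.
Total: 34.

34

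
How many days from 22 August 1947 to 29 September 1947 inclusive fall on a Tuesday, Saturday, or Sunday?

17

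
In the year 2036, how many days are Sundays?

52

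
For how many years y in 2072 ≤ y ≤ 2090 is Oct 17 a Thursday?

3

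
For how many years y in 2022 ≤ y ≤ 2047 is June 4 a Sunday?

Day of week of June 4 in each year:
2022: Sat, 2023: Sun ✓, 2024: Tue, 2025: Wed, 2026: Thu, 2027: Fri, 2028: Sun ✓, 2029: Mon, 2030: Tue, 2031: Wed, 2032: Fri, 2033: Sat, 2034: Sun ✓, 2035: Mon, 2036: Wed, 2037: Thu, 2038: Fri, 2039: Sat, 2040: Mon, 2041: Tue, 2042: Wed, 2043: Thu, 2044: Sat, 2045: Sun ✓, 2046: Mon, 2047: Tue
Sundays: 2023, 2028, 2034, 2045.

4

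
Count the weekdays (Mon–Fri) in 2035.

January 1, 2035 is a Monday.
The range spans 365 days (inclusive of both endpoints).
365 = 7 × 52 + 1, so there are 52 full weeks plus 1 extra day.
Each full week contributes 5 weekdays (Mon–Fri): 52 × 5 = 260.
The 1 extra day is Mon — 1 of them qualifies.
Total: 260 + 1 = 261.

261 weekdays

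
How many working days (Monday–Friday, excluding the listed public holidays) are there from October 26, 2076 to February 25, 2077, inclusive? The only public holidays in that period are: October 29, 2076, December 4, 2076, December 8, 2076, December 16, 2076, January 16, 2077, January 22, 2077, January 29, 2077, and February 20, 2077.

October 26, 2076 is a Monday.
That's 123 days from start to end, counting both.
123 = 7 × 17 + 4, so there are 17 full weeks plus 4 extra days.
Each full week contributes 5 weekdays (Mon–Fri): 17 × 5 = 85.
The 4 extra days are Mon, Tue, Wed, Thu — 4 of them qualify.
Total: 85 + 4 = 89.
Holidays: October 29, 2076 (Thu); December 4, 2076 (Fri); December 8, 2076 (Tue); December 16, 2076 (Wed); January 16, 2077 (Sat); January 22, 2077 (Fri); January 29, 2077 (Fri); February 20, 2077 (Sat).
6 of the 8 holidays fall on weekdays; the rest are weekends and were already excluded.
Business days: 89 − 6 = 83.

83 working days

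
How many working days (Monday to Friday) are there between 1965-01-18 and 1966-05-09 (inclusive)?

341 weekdays

1965-01-18 is a Monday.
The range spans 477 days (inclusive of both endpoints).
477 = 7 × 68 + 1, so there are 68 full weeks plus 1 extra day.
Each full week contributes 5 weekdays (Mon–Fri): 68 × 5 = 340.
The 1 extra day is Monday — 1 of them qualifies.
Total: 340 + 1 = 341.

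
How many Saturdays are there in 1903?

1903-01-01 is a Thursday.
That's 365 days from start to end, counting both.
365 = 7 × 52 + 1, so there are 52 full weeks plus 1 extra day.
Each full week contributes one Saturday: 52 so far.
The 1 extra day is Thursday — none qualify.
Total: 52 + 0 = 52.

52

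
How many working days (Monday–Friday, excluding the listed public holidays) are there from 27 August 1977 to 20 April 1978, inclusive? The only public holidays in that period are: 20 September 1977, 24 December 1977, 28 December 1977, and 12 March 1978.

167 working days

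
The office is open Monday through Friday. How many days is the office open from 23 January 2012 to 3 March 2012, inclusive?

23 January 2012 is a Monday.
The range spans 41 days (inclusive of both endpoints).
41 = 7 × 5 + 6, so there are 5 full weeks plus 6 extra days.
Each full week contributes 5 weekdays (Mon–Fri): 5 × 5 = 25.
The 6 extra days are Monday, Tuesday, Wednesday, Thursday, Friday, Saturday — 5 of them qualify.
Total: 25 + 5 = 30.

30 weekdays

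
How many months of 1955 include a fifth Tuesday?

A month has five Tuesdays exactly when Tuesday falls within its first (length − 28) days.
Jan: 31 days, starts Sat → 5 of Sat, Sun, Mon
Feb: 28 days, starts Tue → 5 of (none)
Mar: 31 days, starts Tue → 5 of Tue, Wed, Thu ✓
Apr: 30 days, starts Fri → 5 of Fri, Sat
May: 31 days, starts Sun → 5 of Sun, Mon, Tue ✓
Jun: 30 days, starts Wed → 5 of Wed, Thu
Jul: 31 days, starts Fri → 5 of Fri, Sat, Sun
Aug: 31 days, starts Mon → 5 of Mon, Tue, Wed ✓
Sep: 30 days, starts Thu → 5 of Thu, Fri
Oct: 31 days, starts Sat → 5 of Sat, Sun, Mon
Nov: 30 days, starts Tue → 5 of Tue, Wed ✓
Dec: 31 days, starts Thu → 5 of Thu, Fri, Sat
Months with five Tuesdays: Mar, May, Aug, Nov.

4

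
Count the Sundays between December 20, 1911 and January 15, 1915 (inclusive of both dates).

December 20, 1911 is a Wednesday.
The range spans 1123 days (inclusive of both endpoints).
1123 = 7 × 160 + 3, so there are 160 full weeks plus 3 extra days.
Each full week contributes one Sunday: 160 so far.
The 3 extra days are Wednesday, Thursday, Friday — none qualify.
Total: 160 + 0 = 160.

160 Sundays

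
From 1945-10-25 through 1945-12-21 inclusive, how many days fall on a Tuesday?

8 Tuesdays

1945-10-25 is a Thursday.
The range spans 58 days (inclusive of both endpoints).
58 = 7 × 8 + 2, so there are 8 full weeks plus 2 extra days.
Each full week contributes one Tuesday: 8 so far.
The 2 extra days are Thursday, Friday — none qualify.
Total: 8 + 0 = 8.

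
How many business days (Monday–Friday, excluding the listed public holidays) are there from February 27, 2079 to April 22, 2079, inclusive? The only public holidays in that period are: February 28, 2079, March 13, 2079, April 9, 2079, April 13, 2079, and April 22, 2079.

37 business days

February 27, 2079 is a Monday.
That's 55 days from start to end, counting both.
55 = 7 × 7 + 6, so there are 7 full weeks plus 6 extra days.
Each full week contributes 5 weekdays (Mon–Fri): 7 × 5 = 35.
The 6 extra days are Monday, Tuesday, Wednesday, Thursday, Friday, Saturday — 5 of them qualify.
Total: 35 + 5 = 40.
Holidays: February 28, 2079 (Tue); March 13, 2079 (Mon); April 9, 2079 (Sun); April 13, 2079 (Thu); April 22, 2079 (Sat).
3 of the 5 holidays fall on weekdays; the rest are weekends and were already excluded.
Business days: 40 − 3 = 37.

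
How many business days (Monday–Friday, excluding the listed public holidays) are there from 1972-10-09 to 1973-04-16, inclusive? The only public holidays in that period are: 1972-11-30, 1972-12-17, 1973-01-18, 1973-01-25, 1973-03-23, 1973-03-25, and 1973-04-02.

131 business days

1972-10-09 is a Monday.
The range spans 190 days (inclusive of both endpoints).
190 = 7 × 27 + 1, so there are 27 full weeks plus 1 extra day.
Each full week contributes 5 weekdays (Mon–Fri): 27 × 5 = 135.
The 1 extra day is Monday — 1 of them qualifies.
Total: 135 + 1 = 136.
Holidays: 1972-11-30 (Thu); 1972-12-17 (Sun); 1973-01-18 (Thu); 1973-01-25 (Thu); 1973-03-23 (Fri); 1973-03-25 (Sun); 1973-04-02 (Mon).
5 of the 7 holidays fall on weekdays; the rest are weekends and were already excluded.
Business days: 136 − 5 = 131.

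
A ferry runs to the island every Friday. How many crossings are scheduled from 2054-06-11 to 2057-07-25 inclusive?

2054-06-11 is a Thursday.
The range spans 1141 days (inclusive of both endpoints).
1141 = 7 × 163, so the span is exactly 163 full weeks.
Each full week contributes one Friday: 163 so far.
Total: 163.

163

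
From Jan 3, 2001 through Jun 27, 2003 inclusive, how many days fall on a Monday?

Jan 3, 2001 is a Wednesday.
From Jan 3, 2001 to Jun 27, 2003 is 906 days inclusive.
906 = 7 × 129 + 3, so there are 129 full weeks plus 3 extra days.
Each full week contributes one Monday: 129 so far.
The 3 extra days are Wednesday, Thursday, Friday — none qualify.
Total: 129 + 0 = 129.

129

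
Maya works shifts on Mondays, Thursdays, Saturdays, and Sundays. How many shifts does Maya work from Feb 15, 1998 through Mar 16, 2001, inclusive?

Feb 15, 1998 is a Sunday.
That's 1126 days from start to end, counting both.
1126 = 7 × 160 + 6, so there are 160 full weeks plus 6 extra days.
Each full week contributes 4 days from the set (Mon, Thu, Sat, Sun): 160 × 4 = 640.
The 6 extra days are Sun, Mon, Tue, Wed, Thu, Fri — 3 of them qualify.
Total: 640 + 3 = 643.

643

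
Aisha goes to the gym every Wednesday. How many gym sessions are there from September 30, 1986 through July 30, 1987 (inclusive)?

44

September 30, 1986 is a Tuesday.
The range spans 304 days (inclusive of both endpoints).
304 = 7 × 43 + 3, so there are 43 full weeks plus 3 extra days.
Each full week contributes one Wednesday: 43 so far.
The 3 extra days are Tuesday, Wednesday, Thursday — 1 of them qualifies.
Total: 43 + 1 = 44.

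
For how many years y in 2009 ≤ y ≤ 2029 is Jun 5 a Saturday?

Day of week of June 5 in each year:
2009: Fri, 2010: Sat ✓, 2011: Sun, 2012: Tue, 2013: Wed, 2014: Thu, 2015: Fri, 2016: Sun, 2017: Mon, 2018: Tue, 2019: Wed, 2020: Fri, 2021: Sat ✓, 2022: Sun, 2023: Mon, 2024: Wed, 2025: Thu, 2026: Fri, 2027: Sat ✓, 2028: Mon, 2029: Tue
Saturdays: 2010, 2021, 2027.

3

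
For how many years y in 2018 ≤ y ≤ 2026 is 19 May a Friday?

1

Day of week of May 19 in each year:
2018: Sat, 2019: Sun, 2020: Tue, 2021: Wed, 2022: Thu, 2023: Fri ✓, 2024: Sun, 2025: Mon, 2026: Tue
Fridays: 2023.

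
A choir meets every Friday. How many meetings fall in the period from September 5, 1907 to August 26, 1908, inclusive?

51 Fridays

September 5, 1907 is a Thursday.
From September 5, 1907 to August 26, 1908 is 357 days inclusive.
357 = 7 × 51, so the span is exactly 51 full weeks.
Each full week contributes one Friday: 51 so far.
Total: 51.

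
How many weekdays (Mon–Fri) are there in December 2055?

23

2055-12-01 is a Wednesday.
That's 31 days from start to end, counting both.
31 = 7 × 4 + 3, so there are 4 full weeks plus 3 extra days.
Each full week contributes 5 weekdays (Mon–Fri): 4 × 5 = 20.
The 3 extra days are Wed, Thu, Fri — 3 of them qualify.
Total: 20 + 3 = 23.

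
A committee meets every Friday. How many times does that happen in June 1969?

4

June 1, 1969 is a Sunday.
The range spans 30 days (inclusive of both endpoints).
30 = 7 × 4 + 2, so there are 4 full weeks plus 2 extra days.
Each full week contributes one Friday: 4 so far.
The 2 extra days are Sunday, Monday — none qualify.
Total: 4 + 0 = 4.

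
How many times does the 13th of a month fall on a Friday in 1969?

The 13th falls on a Friday when the month's 13th has weekday Fri.
Jan 13 is Mon; Feb 13 is Thu; Mar 13 is Thu; Apr 13 is Sun; May 13 is Tue; Jun 13 is Fri ✓; Jul 13 is Sun; Aug 13 is Wed; Sep 13 is Sat; Oct 13 is Mon; Nov 13 is Thu; Dec 13 is Sat.
Friday the 13ths: Jun.

1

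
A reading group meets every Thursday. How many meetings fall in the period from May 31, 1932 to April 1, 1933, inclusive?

May 31, 1932 is a Tuesday.
From May 31, 1932 to April 1, 1933 is 306 days inclusive.
306 = 7 × 43 + 5, so there are 43 full weeks plus 5 extra days.
Each full week contributes one Thursday: 43 so far.
The 5 extra days are Tue, Wed, Thu, Fri, Sat — 1 of them qualifies.
Total: 43 + 1 = 44.

44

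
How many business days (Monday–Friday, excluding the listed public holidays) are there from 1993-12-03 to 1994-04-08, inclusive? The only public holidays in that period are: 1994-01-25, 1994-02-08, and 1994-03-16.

88 business days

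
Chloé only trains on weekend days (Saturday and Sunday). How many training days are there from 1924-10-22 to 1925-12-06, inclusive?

118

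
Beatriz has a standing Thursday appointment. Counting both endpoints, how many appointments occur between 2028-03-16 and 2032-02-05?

2028-03-16 is a Thursday.
From 2028-03-16 to 2032-02-05 is 1422 days inclusive.
1422 = 7 × 203 + 1, so there are 203 full weeks plus 1 extra day.
Each full week contributes one Thursday: 203 so far.
The 1 extra day is Thu — 1 of them qualifies.
Total: 203 + 1 = 204.

204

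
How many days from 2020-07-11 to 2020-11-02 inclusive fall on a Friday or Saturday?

33

2020-07-11 is a Saturday.
From 2020-07-11 to 2020-11-02 is 115 days inclusive.
115 = 7 × 16 + 3, so there are 16 full weeks plus 3 extra days.
Each full week contributes 2 days from the set (Fri, Sat): 16 × 2 = 32.
The 3 extra days are Saturday, Sunday, Monday — 1 of them qualifies.
Total: 32 + 1 = 33.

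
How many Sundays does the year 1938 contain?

1 January 1938 is a Saturday.
From 1 January 1938 to 31 December 1938 is 365 days inclusive.
365 = 7 × 52 + 1, so there are 52 full weeks plus 1 extra day.
Each full week contributes one Sunday: 52 so far.
The 1 extra day is Sat — none qualify.
Total: 52 + 0 = 52.

52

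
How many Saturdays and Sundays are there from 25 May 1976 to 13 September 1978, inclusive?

240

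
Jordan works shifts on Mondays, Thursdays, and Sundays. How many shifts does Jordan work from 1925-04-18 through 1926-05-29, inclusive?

1925-04-18 is a Saturday.
From 1925-04-18 to 1926-05-29 is 407 days inclusive.
407 = 7 × 58 + 1, so there are 58 full weeks plus 1 extra day.
Each full week contributes 3 days from the set (Mon, Thu, Sun): 58 × 3 = 174.
The 1 extra day is Sat — none qualify.
Total: 174 + 0 = 174.

174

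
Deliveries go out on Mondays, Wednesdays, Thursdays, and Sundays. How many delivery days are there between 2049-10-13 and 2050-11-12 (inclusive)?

2049-10-13 is a Wednesday.
The range spans 396 days (inclusive of both endpoints).
396 = 7 × 56 + 4, so there are 56 full weeks plus 4 extra days.
Each full week contributes 4 days from the set (Mon, Wed, Thu, Sun): 56 × 4 = 224.
The 4 extra days are Wed, Thu, Fri, Sat — 2 of them qualify.
Total: 224 + 2 = 226.

226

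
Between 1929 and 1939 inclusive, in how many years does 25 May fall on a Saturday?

Day of week of May 25 in each year:
1929: Sat ✓, 1930: Sun, 1931: Mon, 1932: Wed, 1933: Thu, 1934: Fri, 1935: Sat ✓, 1936: Mon, 1937: Tue, 1938: Wed, 1939: Thu
Saturdays: 1929, 1935.

2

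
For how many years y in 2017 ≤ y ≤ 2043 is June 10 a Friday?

Day of week of June 10 in each year:
2017: Sat, 2018: Sun, 2019: Mon, 2020: Wed, 2021: Thu, 2022: Fri ✓, 2023: Sat, 2024: Mon, 2025: Tue, 2026: Wed, 2027: Thu, 2028: Sat, 2029: Sun, 2030: Mon, 2031: Tue, 2032: Thu, 2033: Fri ✓, 2034: Sat, 2035: Sun, 2036: Tue, 2037: Wed, 2038: Thu, 2039: Fri ✓, 2040: Sun, 2041: Mon, 2042: Tue, 2043: Wed
Fridays: 2022, 2033, 2039.

3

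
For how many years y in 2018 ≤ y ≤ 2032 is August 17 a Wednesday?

Day of week of August 17 in each year:
2018: Fri, 2019: Sat, 2020: Mon, 2021: Tue, 2022: Wed ✓, 2023: Thu, 2024: Sat, 2025: Sun, 2026: Mon, 2027: Tue, 2028: Thu, 2029: Fri, 2030: Sat, 2031: Sun, 2032: Tue
Wednesdays: 2022.

1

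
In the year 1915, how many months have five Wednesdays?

4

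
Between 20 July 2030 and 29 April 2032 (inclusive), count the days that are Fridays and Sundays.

185

20 July 2030 is a Saturday.
The range spans 650 days (inclusive of both endpoints).
650 = 7 × 92 + 6, so there are 92 full weeks plus 6 extra days.
Each full week contributes 2 days from the set (Fri, Sun): 92 × 2 = 184.
The 6 extra days are Sat, Sun, Mon, Tue, Wed, Thu — 1 of them qualifies.
Total: 184 + 1 = 185.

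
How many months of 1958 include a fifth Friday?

A month has five Fridays exactly when Friday falls within its first (length − 28) days.
Jan: 31 days, starts Wed → 5 of Wed, Thu, Fri ✓
Feb: 28 days, starts Sat → 5 of (none)
Mar: 31 days, starts Sat → 5 of Sat, Sun, Mon
Apr: 30 days, starts Tue → 5 of Tue, Wed
May: 31 days, starts Thu → 5 of Thu, Fri, Sat ✓
Jun: 30 days, starts Sun → 5 of Sun, Mon
Jul: 31 days, starts Tue → 5 of Tue, Wed, Thu
Aug: 31 days, starts Fri → 5 of Fri, Sat, Sun ✓
Sep: 30 days, starts Mon → 5 of Mon, Tue
Oct: 31 days, starts Wed → 5 of Wed, Thu, Fri ✓
Nov: 30 days, starts Sat → 5 of Sat, Sun
Dec: 31 days, starts Mon → 5 of Mon, Tue, Wed
Months with five Fridays: Jan, May, Aug, Oct.

4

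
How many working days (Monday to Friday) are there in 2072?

261

1 January 2072 is a Friday.
The range spans 366 days (inclusive of both endpoints).
366 = 7 × 52 + 2, so there are 52 full weeks plus 2 extra days.
Each full week contributes 5 weekdays (Mon–Fri): 52 × 5 = 260.
The 2 extra days are Friday, Saturday — 1 of them qualifies.
Total: 260 + 1 = 261.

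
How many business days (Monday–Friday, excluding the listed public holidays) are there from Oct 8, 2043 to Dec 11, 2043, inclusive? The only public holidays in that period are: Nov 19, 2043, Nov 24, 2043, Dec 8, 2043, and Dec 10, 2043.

43

Oct 8, 2043 is a Thursday.
The range spans 65 days (inclusive of both endpoints).
65 = 7 × 9 + 2, so there are 9 full weeks plus 2 extra days.
Each full week contributes 5 weekdays (Mon–Fri): 9 × 5 = 45.
The 2 extra days are Thursday, Friday — 2 of them qualify.
Total: 45 + 2 = 47.
Holidays: Nov 19, 2043 (Thu); Nov 24, 2043 (Tue); Dec 8, 2043 (Tue); Dec 10, 2043 (Thu).
All 4 holidays fall on weekdays, so subtract 4.
Business days: 47 − 4 = 43.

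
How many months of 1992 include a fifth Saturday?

A month has five Saturdays exactly when Saturday falls within its first (length − 28) days.
Jan: 31 days, starts Wed → 5 of Wed, Thu, Fri
Feb: 29 days, starts Sat → 5 of Sat ✓
Mar: 31 days, starts Sun → 5 of Sun, Mon, Tue
Apr: 30 days, starts Wed → 5 of Wed, Thu
May: 31 days, starts Fri → 5 of Fri, Sat, Sun ✓
Jun: 30 days, starts Mon → 5 of Mon, Tue
Jul: 31 days, starts Wed → 5 of Wed, Thu, Fri
Aug: 31 days, starts Sat → 5 of Sat, Sun, Mon ✓
Sep: 30 days, starts Tue → 5 of Tue, Wed
Oct: 31 days, starts Thu → 5 of Thu, Fri, Sat ✓
Nov: 30 days, starts Sun → 5 of Sun, Mon
Dec: 31 days, starts Tue → 5 of Tue, Wed, Thu
Months with five Saturdays: Feb, May, Aug, Oct.

4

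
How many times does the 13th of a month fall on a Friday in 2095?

The 13th falls on a Friday when the month's 13th has weekday Fri.
Jan 13 is Thu; Feb 13 is Sun; Mar 13 is Sun; Apr 13 is Wed; May 13 is Fri ✓; Jun 13 is Mon; Jul 13 is Wed; Aug 13 is Sat; Sep 13 is Tue; Oct 13 is Thu; Nov 13 is Sun; Dec 13 is Tue.
Friday the 13ths: May.

1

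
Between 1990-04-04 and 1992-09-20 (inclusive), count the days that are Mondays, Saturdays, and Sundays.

386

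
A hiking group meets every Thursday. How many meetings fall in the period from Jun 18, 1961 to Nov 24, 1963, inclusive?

127 Thursdays

Jun 18, 1961 is a Sunday.
From Jun 18, 1961 to Nov 24, 1963 is 890 days inclusive.
890 = 7 × 127 + 1, so there are 127 full weeks plus 1 extra day.
Each full week contributes one Thursday: 127 so far.
The 1 extra day is Sun — none qualify.
Total: 127 + 0 = 127.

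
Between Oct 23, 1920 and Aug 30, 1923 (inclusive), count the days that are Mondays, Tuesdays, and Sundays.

447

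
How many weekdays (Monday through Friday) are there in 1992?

262 weekdays

Jan 1, 1992 is a Wednesday.
That's 366 days from start to end, counting both.
366 = 7 × 52 + 2, so there are 52 full weeks plus 2 extra days.
Each full week contributes 5 weekdays (Mon–Fri): 52 × 5 = 260.
The 2 extra days are Wed, Thu — 2 of them qualify.
Total: 260 + 2 = 262.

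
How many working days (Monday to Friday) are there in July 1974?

23 weekdays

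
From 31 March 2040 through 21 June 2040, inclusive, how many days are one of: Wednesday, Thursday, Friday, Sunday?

31 March 2040 is a Saturday.
That's 83 days from start to end, counting both.
83 = 7 × 11 + 6, so there are 11 full weeks plus 6 extra days.
Each full week contributes 4 days from the set (Wed, Thu, Fri, Sun): 11 × 4 = 44.
The 6 extra days are Sat, Sun, Mon, Tue, Wed, Thu — 3 of them qualify.
Total: 44 + 3 = 47.

47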